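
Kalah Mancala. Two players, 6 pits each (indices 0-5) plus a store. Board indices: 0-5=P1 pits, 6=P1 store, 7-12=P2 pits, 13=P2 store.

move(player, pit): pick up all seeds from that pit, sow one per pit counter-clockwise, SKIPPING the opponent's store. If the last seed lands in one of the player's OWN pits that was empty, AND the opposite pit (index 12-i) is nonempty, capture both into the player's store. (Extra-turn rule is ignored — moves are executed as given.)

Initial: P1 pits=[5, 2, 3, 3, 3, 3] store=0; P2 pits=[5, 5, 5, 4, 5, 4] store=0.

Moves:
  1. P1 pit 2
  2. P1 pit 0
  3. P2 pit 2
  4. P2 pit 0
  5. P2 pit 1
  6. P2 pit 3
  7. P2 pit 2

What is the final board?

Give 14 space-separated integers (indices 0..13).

Answer: 3 4 2 6 5 5 0 0 0 0 1 10 8 3

Derivation:
Move 1: P1 pit2 -> P1=[5,2,0,4,4,4](0) P2=[5,5,5,4,5,4](0)
Move 2: P1 pit0 -> P1=[0,3,1,5,5,5](0) P2=[5,5,5,4,5,4](0)
Move 3: P2 pit2 -> P1=[1,3,1,5,5,5](0) P2=[5,5,0,5,6,5](1)
Move 4: P2 pit0 -> P1=[1,3,1,5,5,5](0) P2=[0,6,1,6,7,6](1)
Move 5: P2 pit1 -> P1=[2,3,1,5,5,5](0) P2=[0,0,2,7,8,7](2)
Move 6: P2 pit3 -> P1=[3,4,2,6,5,5](0) P2=[0,0,2,0,9,8](3)
Move 7: P2 pit2 -> P1=[3,4,2,6,5,5](0) P2=[0,0,0,1,10,8](3)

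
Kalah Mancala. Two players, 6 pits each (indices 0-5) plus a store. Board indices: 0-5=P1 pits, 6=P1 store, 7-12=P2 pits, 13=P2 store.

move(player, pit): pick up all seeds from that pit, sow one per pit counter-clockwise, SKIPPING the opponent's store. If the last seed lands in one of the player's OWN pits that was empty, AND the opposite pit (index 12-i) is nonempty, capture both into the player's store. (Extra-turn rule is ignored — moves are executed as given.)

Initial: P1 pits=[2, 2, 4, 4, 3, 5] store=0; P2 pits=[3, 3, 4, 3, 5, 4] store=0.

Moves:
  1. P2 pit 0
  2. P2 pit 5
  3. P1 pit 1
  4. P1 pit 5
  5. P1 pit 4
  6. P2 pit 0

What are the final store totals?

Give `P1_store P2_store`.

Answer: 2 1

Derivation:
Move 1: P2 pit0 -> P1=[2,2,4,4,3,5](0) P2=[0,4,5,4,5,4](0)
Move 2: P2 pit5 -> P1=[3,3,5,4,3,5](0) P2=[0,4,5,4,5,0](1)
Move 3: P1 pit1 -> P1=[3,0,6,5,4,5](0) P2=[0,4,5,4,5,0](1)
Move 4: P1 pit5 -> P1=[3,0,6,5,4,0](1) P2=[1,5,6,5,5,0](1)
Move 5: P1 pit4 -> P1=[3,0,6,5,0,1](2) P2=[2,6,6,5,5,0](1)
Move 6: P2 pit0 -> P1=[3,0,6,5,0,1](2) P2=[0,7,7,5,5,0](1)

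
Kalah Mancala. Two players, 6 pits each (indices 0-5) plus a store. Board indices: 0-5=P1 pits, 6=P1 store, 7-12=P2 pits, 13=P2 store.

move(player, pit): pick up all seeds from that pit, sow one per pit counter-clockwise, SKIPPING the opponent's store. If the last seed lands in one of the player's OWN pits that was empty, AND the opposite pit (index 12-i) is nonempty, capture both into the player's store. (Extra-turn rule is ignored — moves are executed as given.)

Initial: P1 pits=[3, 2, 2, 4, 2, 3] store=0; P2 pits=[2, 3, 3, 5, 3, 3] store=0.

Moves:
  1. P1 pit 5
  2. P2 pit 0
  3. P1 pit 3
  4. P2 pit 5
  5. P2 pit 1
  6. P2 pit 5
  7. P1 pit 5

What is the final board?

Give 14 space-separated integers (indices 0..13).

Answer: 4 3 2 0 3 0 3 1 0 5 7 4 0 3

Derivation:
Move 1: P1 pit5 -> P1=[3,2,2,4,2,0](1) P2=[3,4,3,5,3,3](0)
Move 2: P2 pit0 -> P1=[3,2,2,4,2,0](1) P2=[0,5,4,6,3,3](0)
Move 3: P1 pit3 -> P1=[3,2,2,0,3,1](2) P2=[1,5,4,6,3,3](0)
Move 4: P2 pit5 -> P1=[4,3,2,0,3,1](2) P2=[1,5,4,6,3,0](1)
Move 5: P2 pit1 -> P1=[4,3,2,0,3,1](2) P2=[1,0,5,7,4,1](2)
Move 6: P2 pit5 -> P1=[4,3,2,0,3,1](2) P2=[1,0,5,7,4,0](3)
Move 7: P1 pit5 -> P1=[4,3,2,0,3,0](3) P2=[1,0,5,7,4,0](3)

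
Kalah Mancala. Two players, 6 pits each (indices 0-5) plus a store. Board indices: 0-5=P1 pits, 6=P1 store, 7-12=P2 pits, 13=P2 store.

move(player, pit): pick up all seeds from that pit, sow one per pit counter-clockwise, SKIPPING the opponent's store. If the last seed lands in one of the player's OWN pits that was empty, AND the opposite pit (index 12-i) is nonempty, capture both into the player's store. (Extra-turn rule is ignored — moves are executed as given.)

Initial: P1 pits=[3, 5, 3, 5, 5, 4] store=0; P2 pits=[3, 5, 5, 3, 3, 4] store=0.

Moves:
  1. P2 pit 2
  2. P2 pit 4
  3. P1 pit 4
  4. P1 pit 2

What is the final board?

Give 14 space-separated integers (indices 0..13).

Answer: 5 6 0 6 1 6 1 4 6 1 4 0 6 2

Derivation:
Move 1: P2 pit2 -> P1=[4,5,3,5,5,4](0) P2=[3,5,0,4,4,5](1)
Move 2: P2 pit4 -> P1=[5,6,3,5,5,4](0) P2=[3,5,0,4,0,6](2)
Move 3: P1 pit4 -> P1=[5,6,3,5,0,5](1) P2=[4,6,1,4,0,6](2)
Move 4: P1 pit2 -> P1=[5,6,0,6,1,6](1) P2=[4,6,1,4,0,6](2)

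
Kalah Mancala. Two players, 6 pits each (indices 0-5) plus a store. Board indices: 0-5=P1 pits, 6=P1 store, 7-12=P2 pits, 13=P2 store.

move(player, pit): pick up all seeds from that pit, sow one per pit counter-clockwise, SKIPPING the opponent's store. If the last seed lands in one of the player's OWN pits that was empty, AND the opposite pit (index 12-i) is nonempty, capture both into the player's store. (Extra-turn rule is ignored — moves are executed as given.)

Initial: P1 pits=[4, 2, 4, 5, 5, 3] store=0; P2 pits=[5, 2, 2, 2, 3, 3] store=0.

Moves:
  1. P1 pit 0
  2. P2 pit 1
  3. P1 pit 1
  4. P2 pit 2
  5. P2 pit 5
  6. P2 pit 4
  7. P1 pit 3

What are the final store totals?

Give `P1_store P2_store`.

Answer: 1 2

Derivation:
Move 1: P1 pit0 -> P1=[0,3,5,6,6,3](0) P2=[5,2,2,2,3,3](0)
Move 2: P2 pit1 -> P1=[0,3,5,6,6,3](0) P2=[5,0,3,3,3,3](0)
Move 3: P1 pit1 -> P1=[0,0,6,7,7,3](0) P2=[5,0,3,3,3,3](0)
Move 4: P2 pit2 -> P1=[0,0,6,7,7,3](0) P2=[5,0,0,4,4,4](0)
Move 5: P2 pit5 -> P1=[1,1,7,7,7,3](0) P2=[5,0,0,4,4,0](1)
Move 6: P2 pit4 -> P1=[2,2,7,7,7,3](0) P2=[5,0,0,4,0,1](2)
Move 7: P1 pit3 -> P1=[2,2,7,0,8,4](1) P2=[6,1,1,5,0,1](2)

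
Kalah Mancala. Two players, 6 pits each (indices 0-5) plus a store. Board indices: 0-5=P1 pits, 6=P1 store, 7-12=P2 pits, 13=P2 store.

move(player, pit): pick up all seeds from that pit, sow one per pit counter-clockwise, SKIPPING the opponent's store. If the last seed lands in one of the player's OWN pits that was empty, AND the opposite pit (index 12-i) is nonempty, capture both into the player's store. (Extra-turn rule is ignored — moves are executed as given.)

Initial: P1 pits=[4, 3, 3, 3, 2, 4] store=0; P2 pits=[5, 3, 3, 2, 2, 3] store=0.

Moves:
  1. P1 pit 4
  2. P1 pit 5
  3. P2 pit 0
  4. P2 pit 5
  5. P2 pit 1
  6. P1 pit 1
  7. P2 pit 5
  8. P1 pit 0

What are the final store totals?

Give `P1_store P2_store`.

Answer: 2 4

Derivation:
Move 1: P1 pit4 -> P1=[4,3,3,3,0,5](1) P2=[5,3,3,2,2,3](0)
Move 2: P1 pit5 -> P1=[4,3,3,3,0,0](2) P2=[6,4,4,3,2,3](0)
Move 3: P2 pit0 -> P1=[4,3,3,3,0,0](2) P2=[0,5,5,4,3,4](1)
Move 4: P2 pit5 -> P1=[5,4,4,3,0,0](2) P2=[0,5,5,4,3,0](2)
Move 5: P2 pit1 -> P1=[5,4,4,3,0,0](2) P2=[0,0,6,5,4,1](3)
Move 6: P1 pit1 -> P1=[5,0,5,4,1,1](2) P2=[0,0,6,5,4,1](3)
Move 7: P2 pit5 -> P1=[5,0,5,4,1,1](2) P2=[0,0,6,5,4,0](4)
Move 8: P1 pit0 -> P1=[0,1,6,5,2,2](2) P2=[0,0,6,5,4,0](4)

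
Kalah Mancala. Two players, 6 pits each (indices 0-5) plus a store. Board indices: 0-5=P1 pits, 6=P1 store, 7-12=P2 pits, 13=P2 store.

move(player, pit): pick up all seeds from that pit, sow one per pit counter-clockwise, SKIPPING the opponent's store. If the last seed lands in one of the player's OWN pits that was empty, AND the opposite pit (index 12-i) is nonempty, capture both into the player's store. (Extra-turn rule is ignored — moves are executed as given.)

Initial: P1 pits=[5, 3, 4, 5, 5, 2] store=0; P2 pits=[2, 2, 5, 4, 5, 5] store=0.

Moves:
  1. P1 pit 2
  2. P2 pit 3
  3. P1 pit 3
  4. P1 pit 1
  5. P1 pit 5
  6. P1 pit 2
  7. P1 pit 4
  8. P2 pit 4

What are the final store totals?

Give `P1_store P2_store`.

Move 1: P1 pit2 -> P1=[5,3,0,6,6,3](1) P2=[2,2,5,4,5,5](0)
Move 2: P2 pit3 -> P1=[6,3,0,6,6,3](1) P2=[2,2,5,0,6,6](1)
Move 3: P1 pit3 -> P1=[6,3,0,0,7,4](2) P2=[3,3,6,0,6,6](1)
Move 4: P1 pit1 -> P1=[6,0,1,1,8,4](2) P2=[3,3,6,0,6,6](1)
Move 5: P1 pit5 -> P1=[6,0,1,1,8,0](3) P2=[4,4,7,0,6,6](1)
Move 6: P1 pit2 -> P1=[6,0,0,2,8,0](3) P2=[4,4,7,0,6,6](1)
Move 7: P1 pit4 -> P1=[6,0,0,2,0,1](4) P2=[5,5,8,1,7,7](1)
Move 8: P2 pit4 -> P1=[7,1,1,3,1,1](4) P2=[5,5,8,1,0,8](2)

Answer: 4 2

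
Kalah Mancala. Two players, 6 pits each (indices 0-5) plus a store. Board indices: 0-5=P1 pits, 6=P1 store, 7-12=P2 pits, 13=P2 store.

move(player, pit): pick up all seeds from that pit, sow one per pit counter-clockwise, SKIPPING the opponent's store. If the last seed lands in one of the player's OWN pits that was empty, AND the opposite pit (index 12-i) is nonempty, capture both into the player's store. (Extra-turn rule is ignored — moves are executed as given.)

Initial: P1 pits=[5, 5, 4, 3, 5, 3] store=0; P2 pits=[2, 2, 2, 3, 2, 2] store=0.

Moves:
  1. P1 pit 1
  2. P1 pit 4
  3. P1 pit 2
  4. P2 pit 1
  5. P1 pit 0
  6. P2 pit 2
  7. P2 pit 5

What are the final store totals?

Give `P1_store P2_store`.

Answer: 3 2

Derivation:
Move 1: P1 pit1 -> P1=[5,0,5,4,6,4](1) P2=[2,2,2,3,2,2](0)
Move 2: P1 pit4 -> P1=[5,0,5,4,0,5](2) P2=[3,3,3,4,2,2](0)
Move 3: P1 pit2 -> P1=[5,0,0,5,1,6](3) P2=[4,3,3,4,2,2](0)
Move 4: P2 pit1 -> P1=[5,0,0,5,1,6](3) P2=[4,0,4,5,3,2](0)
Move 5: P1 pit0 -> P1=[0,1,1,6,2,7](3) P2=[4,0,4,5,3,2](0)
Move 6: P2 pit2 -> P1=[0,1,1,6,2,7](3) P2=[4,0,0,6,4,3](1)
Move 7: P2 pit5 -> P1=[1,2,1,6,2,7](3) P2=[4,0,0,6,4,0](2)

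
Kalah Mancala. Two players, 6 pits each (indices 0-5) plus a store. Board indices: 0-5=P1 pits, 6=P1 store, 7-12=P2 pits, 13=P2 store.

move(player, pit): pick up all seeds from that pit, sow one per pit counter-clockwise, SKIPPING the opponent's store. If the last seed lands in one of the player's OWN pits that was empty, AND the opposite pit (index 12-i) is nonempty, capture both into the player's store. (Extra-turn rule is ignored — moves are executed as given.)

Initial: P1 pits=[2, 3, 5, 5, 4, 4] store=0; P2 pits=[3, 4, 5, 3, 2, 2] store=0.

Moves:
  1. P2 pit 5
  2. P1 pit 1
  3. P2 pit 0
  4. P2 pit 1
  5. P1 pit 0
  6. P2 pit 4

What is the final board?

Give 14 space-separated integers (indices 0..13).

Move 1: P2 pit5 -> P1=[3,3,5,5,4,4](0) P2=[3,4,5,3,2,0](1)
Move 2: P1 pit1 -> P1=[3,0,6,6,5,4](0) P2=[3,4,5,3,2,0](1)
Move 3: P2 pit0 -> P1=[3,0,6,6,5,4](0) P2=[0,5,6,4,2,0](1)
Move 4: P2 pit1 -> P1=[3,0,6,6,5,4](0) P2=[0,0,7,5,3,1](2)
Move 5: P1 pit0 -> P1=[0,1,7,7,5,4](0) P2=[0,0,7,5,3,1](2)
Move 6: P2 pit4 -> P1=[1,1,7,7,5,4](0) P2=[0,0,7,5,0,2](3)

Answer: 1 1 7 7 5 4 0 0 0 7 5 0 2 3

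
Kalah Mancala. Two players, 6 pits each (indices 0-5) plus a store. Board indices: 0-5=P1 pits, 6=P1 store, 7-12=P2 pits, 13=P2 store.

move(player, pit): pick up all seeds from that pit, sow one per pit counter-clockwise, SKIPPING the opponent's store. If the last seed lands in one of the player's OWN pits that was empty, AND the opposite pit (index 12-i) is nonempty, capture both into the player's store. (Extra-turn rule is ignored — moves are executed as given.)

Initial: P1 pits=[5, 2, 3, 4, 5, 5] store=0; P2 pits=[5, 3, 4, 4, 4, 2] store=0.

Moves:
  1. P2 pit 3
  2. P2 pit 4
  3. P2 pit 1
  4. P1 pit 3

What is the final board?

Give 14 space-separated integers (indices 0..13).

Move 1: P2 pit3 -> P1=[6,2,3,4,5,5](0) P2=[5,3,4,0,5,3](1)
Move 2: P2 pit4 -> P1=[7,3,4,4,5,5](0) P2=[5,3,4,0,0,4](2)
Move 3: P2 pit1 -> P1=[7,0,4,4,5,5](0) P2=[5,0,5,1,0,4](6)
Move 4: P1 pit3 -> P1=[7,0,4,0,6,6](1) P2=[6,0,5,1,0,4](6)

Answer: 7 0 4 0 6 6 1 6 0 5 1 0 4 6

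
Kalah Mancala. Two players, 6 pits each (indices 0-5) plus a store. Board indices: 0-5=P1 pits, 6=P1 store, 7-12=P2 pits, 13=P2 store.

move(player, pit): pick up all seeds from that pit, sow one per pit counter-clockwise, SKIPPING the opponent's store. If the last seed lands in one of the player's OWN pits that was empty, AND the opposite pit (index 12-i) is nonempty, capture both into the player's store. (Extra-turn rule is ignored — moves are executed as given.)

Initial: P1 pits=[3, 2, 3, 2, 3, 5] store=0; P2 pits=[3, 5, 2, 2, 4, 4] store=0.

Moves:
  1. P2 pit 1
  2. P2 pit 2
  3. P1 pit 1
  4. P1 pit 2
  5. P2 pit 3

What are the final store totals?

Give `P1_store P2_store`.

Answer: 1 2

Derivation:
Move 1: P2 pit1 -> P1=[3,2,3,2,3,5](0) P2=[3,0,3,3,5,5](1)
Move 2: P2 pit2 -> P1=[3,2,3,2,3,5](0) P2=[3,0,0,4,6,6](1)
Move 3: P1 pit1 -> P1=[3,0,4,3,3,5](0) P2=[3,0,0,4,6,6](1)
Move 4: P1 pit2 -> P1=[3,0,0,4,4,6](1) P2=[3,0,0,4,6,6](1)
Move 5: P2 pit3 -> P1=[4,0,0,4,4,6](1) P2=[3,0,0,0,7,7](2)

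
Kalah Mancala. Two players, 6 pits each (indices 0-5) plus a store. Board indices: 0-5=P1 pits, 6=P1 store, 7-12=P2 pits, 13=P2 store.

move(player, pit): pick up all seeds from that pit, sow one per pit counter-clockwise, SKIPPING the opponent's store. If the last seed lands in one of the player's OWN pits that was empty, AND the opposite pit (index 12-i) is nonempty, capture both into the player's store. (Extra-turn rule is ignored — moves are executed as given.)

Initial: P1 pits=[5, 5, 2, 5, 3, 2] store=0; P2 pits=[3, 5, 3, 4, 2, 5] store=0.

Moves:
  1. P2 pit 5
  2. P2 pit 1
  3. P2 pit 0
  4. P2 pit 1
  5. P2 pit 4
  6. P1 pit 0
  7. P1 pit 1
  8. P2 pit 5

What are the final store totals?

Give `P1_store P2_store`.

Move 1: P2 pit5 -> P1=[6,6,3,6,3,2](0) P2=[3,5,3,4,2,0](1)
Move 2: P2 pit1 -> P1=[6,6,3,6,3,2](0) P2=[3,0,4,5,3,1](2)
Move 3: P2 pit0 -> P1=[6,6,3,6,3,2](0) P2=[0,1,5,6,3,1](2)
Move 4: P2 pit1 -> P1=[6,6,3,6,3,2](0) P2=[0,0,6,6,3,1](2)
Move 5: P2 pit4 -> P1=[7,6,3,6,3,2](0) P2=[0,0,6,6,0,2](3)
Move 6: P1 pit0 -> P1=[0,7,4,7,4,3](1) P2=[1,0,6,6,0,2](3)
Move 7: P1 pit1 -> P1=[0,0,5,8,5,4](2) P2=[2,1,6,6,0,2](3)
Move 8: P2 pit5 -> P1=[1,0,5,8,5,4](2) P2=[2,1,6,6,0,0](4)

Answer: 2 4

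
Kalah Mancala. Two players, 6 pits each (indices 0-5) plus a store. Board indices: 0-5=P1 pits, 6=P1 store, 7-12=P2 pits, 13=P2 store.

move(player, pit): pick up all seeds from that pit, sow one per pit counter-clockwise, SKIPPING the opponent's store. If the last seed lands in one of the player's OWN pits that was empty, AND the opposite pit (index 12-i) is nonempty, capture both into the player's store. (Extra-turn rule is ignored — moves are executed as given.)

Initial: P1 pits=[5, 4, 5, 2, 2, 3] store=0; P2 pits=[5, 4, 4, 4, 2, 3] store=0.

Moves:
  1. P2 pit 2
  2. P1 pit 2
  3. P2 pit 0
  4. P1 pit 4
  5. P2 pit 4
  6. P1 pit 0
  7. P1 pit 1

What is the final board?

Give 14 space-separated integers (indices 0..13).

Move 1: P2 pit2 -> P1=[5,4,5,2,2,3](0) P2=[5,4,0,5,3,4](1)
Move 2: P1 pit2 -> P1=[5,4,0,3,3,4](1) P2=[6,4,0,5,3,4](1)
Move 3: P2 pit0 -> P1=[5,4,0,3,3,4](1) P2=[0,5,1,6,4,5](2)
Move 4: P1 pit4 -> P1=[5,4,0,3,0,5](2) P2=[1,5,1,6,4,5](2)
Move 5: P2 pit4 -> P1=[6,5,0,3,0,5](2) P2=[1,5,1,6,0,6](3)
Move 6: P1 pit0 -> P1=[0,6,1,4,1,6](3) P2=[1,5,1,6,0,6](3)
Move 7: P1 pit1 -> P1=[0,0,2,5,2,7](4) P2=[2,5,1,6,0,6](3)

Answer: 0 0 2 5 2 7 4 2 5 1 6 0 6 3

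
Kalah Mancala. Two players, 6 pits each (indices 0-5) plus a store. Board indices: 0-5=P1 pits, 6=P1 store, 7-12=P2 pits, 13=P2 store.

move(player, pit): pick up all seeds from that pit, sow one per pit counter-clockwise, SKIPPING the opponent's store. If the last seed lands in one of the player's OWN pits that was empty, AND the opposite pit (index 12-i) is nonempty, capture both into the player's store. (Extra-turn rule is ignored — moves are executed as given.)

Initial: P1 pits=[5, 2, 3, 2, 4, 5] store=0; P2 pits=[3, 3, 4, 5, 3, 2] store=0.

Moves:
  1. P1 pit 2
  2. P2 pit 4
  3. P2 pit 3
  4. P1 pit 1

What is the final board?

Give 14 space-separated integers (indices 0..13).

Move 1: P1 pit2 -> P1=[5,2,0,3,5,6](0) P2=[3,3,4,5,3,2](0)
Move 2: P2 pit4 -> P1=[6,2,0,3,5,6](0) P2=[3,3,4,5,0,3](1)
Move 3: P2 pit3 -> P1=[7,3,0,3,5,6](0) P2=[3,3,4,0,1,4](2)
Move 4: P1 pit1 -> P1=[7,0,1,4,6,6](0) P2=[3,3,4,0,1,4](2)

Answer: 7 0 1 4 6 6 0 3 3 4 0 1 4 2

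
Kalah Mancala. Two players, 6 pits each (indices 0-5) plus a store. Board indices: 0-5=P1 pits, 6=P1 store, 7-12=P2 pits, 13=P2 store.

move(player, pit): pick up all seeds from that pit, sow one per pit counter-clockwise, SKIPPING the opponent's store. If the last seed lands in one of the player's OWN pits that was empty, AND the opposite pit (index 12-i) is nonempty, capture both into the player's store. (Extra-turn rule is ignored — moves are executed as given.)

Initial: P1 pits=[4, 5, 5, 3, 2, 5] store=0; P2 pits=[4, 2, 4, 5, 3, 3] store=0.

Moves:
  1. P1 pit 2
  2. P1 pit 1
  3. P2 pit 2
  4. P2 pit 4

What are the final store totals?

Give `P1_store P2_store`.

Move 1: P1 pit2 -> P1=[4,5,0,4,3,6](1) P2=[5,2,4,5,3,3](0)
Move 2: P1 pit1 -> P1=[4,0,1,5,4,7](2) P2=[5,2,4,5,3,3](0)
Move 3: P2 pit2 -> P1=[4,0,1,5,4,7](2) P2=[5,2,0,6,4,4](1)
Move 4: P2 pit4 -> P1=[5,1,1,5,4,7](2) P2=[5,2,0,6,0,5](2)

Answer: 2 2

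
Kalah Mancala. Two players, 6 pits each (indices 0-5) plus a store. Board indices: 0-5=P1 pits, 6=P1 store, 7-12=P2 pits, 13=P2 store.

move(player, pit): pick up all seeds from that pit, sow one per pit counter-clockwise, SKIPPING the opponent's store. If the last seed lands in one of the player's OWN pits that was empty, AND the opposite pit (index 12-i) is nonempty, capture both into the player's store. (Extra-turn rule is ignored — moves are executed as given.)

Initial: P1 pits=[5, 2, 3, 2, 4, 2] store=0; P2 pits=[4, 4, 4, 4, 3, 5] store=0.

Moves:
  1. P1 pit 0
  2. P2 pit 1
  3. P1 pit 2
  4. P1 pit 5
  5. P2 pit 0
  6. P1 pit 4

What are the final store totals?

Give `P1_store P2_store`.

Move 1: P1 pit0 -> P1=[0,3,4,3,5,3](0) P2=[4,4,4,4,3,5](0)
Move 2: P2 pit1 -> P1=[0,3,4,3,5,3](0) P2=[4,0,5,5,4,6](0)
Move 3: P1 pit2 -> P1=[0,3,0,4,6,4](1) P2=[4,0,5,5,4,6](0)
Move 4: P1 pit5 -> P1=[0,3,0,4,6,0](2) P2=[5,1,6,5,4,6](0)
Move 5: P2 pit0 -> P1=[0,3,0,4,6,0](2) P2=[0,2,7,6,5,7](0)
Move 6: P1 pit4 -> P1=[0,3,0,4,0,1](3) P2=[1,3,8,7,5,7](0)

Answer: 3 0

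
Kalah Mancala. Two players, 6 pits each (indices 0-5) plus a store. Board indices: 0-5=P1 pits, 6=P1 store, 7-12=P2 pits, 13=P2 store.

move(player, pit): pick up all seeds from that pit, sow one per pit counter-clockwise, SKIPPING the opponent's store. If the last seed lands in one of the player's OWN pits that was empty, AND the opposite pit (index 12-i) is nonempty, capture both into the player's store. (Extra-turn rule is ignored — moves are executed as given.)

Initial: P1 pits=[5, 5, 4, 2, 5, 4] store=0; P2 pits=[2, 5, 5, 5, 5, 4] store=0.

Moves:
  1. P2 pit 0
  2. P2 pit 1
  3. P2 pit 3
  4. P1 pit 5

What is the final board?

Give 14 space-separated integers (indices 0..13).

Answer: 7 6 5 2 5 0 1 1 1 8 0 7 6 2

Derivation:
Move 1: P2 pit0 -> P1=[5,5,4,2,5,4](0) P2=[0,6,6,5,5,4](0)
Move 2: P2 pit1 -> P1=[6,5,4,2,5,4](0) P2=[0,0,7,6,6,5](1)
Move 3: P2 pit3 -> P1=[7,6,5,2,5,4](0) P2=[0,0,7,0,7,6](2)
Move 4: P1 pit5 -> P1=[7,6,5,2,5,0](1) P2=[1,1,8,0,7,6](2)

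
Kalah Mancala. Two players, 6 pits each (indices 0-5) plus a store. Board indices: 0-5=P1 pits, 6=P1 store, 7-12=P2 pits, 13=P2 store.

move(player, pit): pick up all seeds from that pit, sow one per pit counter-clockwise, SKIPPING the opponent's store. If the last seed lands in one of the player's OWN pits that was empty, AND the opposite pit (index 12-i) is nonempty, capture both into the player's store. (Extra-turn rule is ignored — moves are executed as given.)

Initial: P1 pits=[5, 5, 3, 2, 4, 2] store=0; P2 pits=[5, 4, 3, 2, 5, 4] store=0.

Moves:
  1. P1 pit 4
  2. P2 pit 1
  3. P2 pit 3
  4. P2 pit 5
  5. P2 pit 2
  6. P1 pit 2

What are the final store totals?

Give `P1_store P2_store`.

Answer: 2 4

Derivation:
Move 1: P1 pit4 -> P1=[5,5,3,2,0,3](1) P2=[6,5,3,2,5,4](0)
Move 2: P2 pit1 -> P1=[5,5,3,2,0,3](1) P2=[6,0,4,3,6,5](1)
Move 3: P2 pit3 -> P1=[5,5,3,2,0,3](1) P2=[6,0,4,0,7,6](2)
Move 4: P2 pit5 -> P1=[6,6,4,3,1,3](1) P2=[6,0,4,0,7,0](3)
Move 5: P2 pit2 -> P1=[6,6,4,3,1,3](1) P2=[6,0,0,1,8,1](4)
Move 6: P1 pit2 -> P1=[6,6,0,4,2,4](2) P2=[6,0,0,1,8,1](4)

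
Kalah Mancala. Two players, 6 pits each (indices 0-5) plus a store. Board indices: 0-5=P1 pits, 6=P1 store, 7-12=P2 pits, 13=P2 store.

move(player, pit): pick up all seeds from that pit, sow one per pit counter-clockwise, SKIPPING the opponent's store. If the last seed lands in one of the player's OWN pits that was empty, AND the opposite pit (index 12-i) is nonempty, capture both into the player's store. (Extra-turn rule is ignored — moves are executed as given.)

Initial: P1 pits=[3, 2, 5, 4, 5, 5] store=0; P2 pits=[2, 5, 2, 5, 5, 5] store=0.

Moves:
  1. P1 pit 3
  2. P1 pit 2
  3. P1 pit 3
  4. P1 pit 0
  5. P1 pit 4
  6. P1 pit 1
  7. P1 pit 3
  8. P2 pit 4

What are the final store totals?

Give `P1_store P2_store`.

Answer: 13 1

Derivation:
Move 1: P1 pit3 -> P1=[3,2,5,0,6,6](1) P2=[3,5,2,5,5,5](0)
Move 2: P1 pit2 -> P1=[3,2,0,1,7,7](2) P2=[4,5,2,5,5,5](0)
Move 3: P1 pit3 -> P1=[3,2,0,0,8,7](2) P2=[4,5,2,5,5,5](0)
Move 4: P1 pit0 -> P1=[0,3,1,0,8,7](5) P2=[4,5,0,5,5,5](0)
Move 5: P1 pit4 -> P1=[0,3,1,0,0,8](6) P2=[5,6,1,6,6,6](0)
Move 6: P1 pit1 -> P1=[0,0,2,1,0,8](13) P2=[5,0,1,6,6,6](0)
Move 7: P1 pit3 -> P1=[0,0,2,0,1,8](13) P2=[5,0,1,6,6,6](0)
Move 8: P2 pit4 -> P1=[1,1,3,1,1,8](13) P2=[5,0,1,6,0,7](1)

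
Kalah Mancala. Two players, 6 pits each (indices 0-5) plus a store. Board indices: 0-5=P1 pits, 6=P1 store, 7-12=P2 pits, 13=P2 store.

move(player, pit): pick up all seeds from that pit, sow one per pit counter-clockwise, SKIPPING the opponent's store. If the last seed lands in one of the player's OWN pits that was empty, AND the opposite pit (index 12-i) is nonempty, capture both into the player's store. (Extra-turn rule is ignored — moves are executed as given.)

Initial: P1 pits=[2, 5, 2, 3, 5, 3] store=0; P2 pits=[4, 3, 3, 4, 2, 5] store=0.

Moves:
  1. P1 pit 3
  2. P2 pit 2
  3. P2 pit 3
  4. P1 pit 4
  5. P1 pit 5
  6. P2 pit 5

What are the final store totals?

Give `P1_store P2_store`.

Answer: 3 2

Derivation:
Move 1: P1 pit3 -> P1=[2,5,2,0,6,4](1) P2=[4,3,3,4,2,5](0)
Move 2: P2 pit2 -> P1=[2,5,2,0,6,4](1) P2=[4,3,0,5,3,6](0)
Move 3: P2 pit3 -> P1=[3,6,2,0,6,4](1) P2=[4,3,0,0,4,7](1)
Move 4: P1 pit4 -> P1=[3,6,2,0,0,5](2) P2=[5,4,1,1,4,7](1)
Move 5: P1 pit5 -> P1=[3,6,2,0,0,0](3) P2=[6,5,2,2,4,7](1)
Move 6: P2 pit5 -> P1=[4,7,3,1,1,1](3) P2=[6,5,2,2,4,0](2)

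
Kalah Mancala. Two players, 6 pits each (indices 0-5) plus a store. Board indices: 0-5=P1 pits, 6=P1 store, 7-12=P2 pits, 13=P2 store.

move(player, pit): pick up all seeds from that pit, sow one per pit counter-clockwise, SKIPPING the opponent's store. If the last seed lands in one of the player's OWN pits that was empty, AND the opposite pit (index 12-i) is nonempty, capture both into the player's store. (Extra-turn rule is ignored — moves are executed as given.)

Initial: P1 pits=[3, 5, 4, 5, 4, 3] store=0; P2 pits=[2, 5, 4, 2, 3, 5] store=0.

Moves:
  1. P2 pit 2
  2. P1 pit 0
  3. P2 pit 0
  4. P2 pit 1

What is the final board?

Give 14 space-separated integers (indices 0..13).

Move 1: P2 pit2 -> P1=[3,5,4,5,4,3](0) P2=[2,5,0,3,4,6](1)
Move 2: P1 pit0 -> P1=[0,6,5,6,4,3](0) P2=[2,5,0,3,4,6](1)
Move 3: P2 pit0 -> P1=[0,6,5,0,4,3](0) P2=[0,6,0,3,4,6](8)
Move 4: P2 pit1 -> P1=[1,6,5,0,4,3](0) P2=[0,0,1,4,5,7](9)

Answer: 1 6 5 0 4 3 0 0 0 1 4 5 7 9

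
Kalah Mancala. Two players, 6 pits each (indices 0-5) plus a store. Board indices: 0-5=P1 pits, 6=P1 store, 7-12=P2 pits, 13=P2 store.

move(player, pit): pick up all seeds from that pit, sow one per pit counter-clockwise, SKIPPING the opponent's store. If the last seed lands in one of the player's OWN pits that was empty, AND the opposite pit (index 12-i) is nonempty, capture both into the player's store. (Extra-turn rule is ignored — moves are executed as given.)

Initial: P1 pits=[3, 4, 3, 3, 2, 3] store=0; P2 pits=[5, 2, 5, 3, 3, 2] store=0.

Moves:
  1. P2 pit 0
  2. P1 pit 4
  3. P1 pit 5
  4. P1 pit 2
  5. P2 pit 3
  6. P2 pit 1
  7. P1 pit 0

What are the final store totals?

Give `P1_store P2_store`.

Answer: 4 1

Derivation:
Move 1: P2 pit0 -> P1=[3,4,3,3,2,3](0) P2=[0,3,6,4,4,3](0)
Move 2: P1 pit4 -> P1=[3,4,3,3,0,4](1) P2=[0,3,6,4,4,3](0)
Move 3: P1 pit5 -> P1=[3,4,3,3,0,0](2) P2=[1,4,7,4,4,3](0)
Move 4: P1 pit2 -> P1=[3,4,0,4,1,0](4) P2=[0,4,7,4,4,3](0)
Move 5: P2 pit3 -> P1=[4,4,0,4,1,0](4) P2=[0,4,7,0,5,4](1)
Move 6: P2 pit1 -> P1=[4,4,0,4,1,0](4) P2=[0,0,8,1,6,5](1)
Move 7: P1 pit0 -> P1=[0,5,1,5,2,0](4) P2=[0,0,8,1,6,5](1)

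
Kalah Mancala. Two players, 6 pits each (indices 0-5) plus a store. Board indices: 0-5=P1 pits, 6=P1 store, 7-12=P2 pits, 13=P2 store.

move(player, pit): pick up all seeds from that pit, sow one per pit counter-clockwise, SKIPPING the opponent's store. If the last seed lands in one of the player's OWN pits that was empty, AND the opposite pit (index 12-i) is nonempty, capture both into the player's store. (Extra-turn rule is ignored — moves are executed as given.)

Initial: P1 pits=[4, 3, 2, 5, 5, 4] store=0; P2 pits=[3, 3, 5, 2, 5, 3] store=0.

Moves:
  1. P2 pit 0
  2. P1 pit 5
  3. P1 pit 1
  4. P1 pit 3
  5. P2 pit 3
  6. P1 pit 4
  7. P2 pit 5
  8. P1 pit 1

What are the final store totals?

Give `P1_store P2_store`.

Answer: 3 2

Derivation:
Move 1: P2 pit0 -> P1=[4,3,2,5,5,4](0) P2=[0,4,6,3,5,3](0)
Move 2: P1 pit5 -> P1=[4,3,2,5,5,0](1) P2=[1,5,7,3,5,3](0)
Move 3: P1 pit1 -> P1=[4,0,3,6,6,0](1) P2=[1,5,7,3,5,3](0)
Move 4: P1 pit3 -> P1=[4,0,3,0,7,1](2) P2=[2,6,8,3,5,3](0)
Move 5: P2 pit3 -> P1=[4,0,3,0,7,1](2) P2=[2,6,8,0,6,4](1)
Move 6: P1 pit4 -> P1=[4,0,3,0,0,2](3) P2=[3,7,9,1,7,4](1)
Move 7: P2 pit5 -> P1=[5,1,4,0,0,2](3) P2=[3,7,9,1,7,0](2)
Move 8: P1 pit1 -> P1=[5,0,5,0,0,2](3) P2=[3,7,9,1,7,0](2)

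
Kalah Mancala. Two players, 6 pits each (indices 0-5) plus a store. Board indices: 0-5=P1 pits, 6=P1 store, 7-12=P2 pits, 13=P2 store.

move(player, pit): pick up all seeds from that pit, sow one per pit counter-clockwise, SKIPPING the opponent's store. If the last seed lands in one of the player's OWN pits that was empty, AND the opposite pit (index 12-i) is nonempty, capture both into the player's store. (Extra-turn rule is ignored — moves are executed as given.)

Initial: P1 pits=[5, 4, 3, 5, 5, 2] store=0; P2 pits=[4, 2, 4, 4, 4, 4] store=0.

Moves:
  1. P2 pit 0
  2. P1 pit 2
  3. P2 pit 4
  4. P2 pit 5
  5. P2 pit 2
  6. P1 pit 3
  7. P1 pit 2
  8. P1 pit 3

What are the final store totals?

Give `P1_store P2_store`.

Move 1: P2 pit0 -> P1=[5,4,3,5,5,2](0) P2=[0,3,5,5,5,4](0)
Move 2: P1 pit2 -> P1=[5,4,0,6,6,3](0) P2=[0,3,5,5,5,4](0)
Move 3: P2 pit4 -> P1=[6,5,1,6,6,3](0) P2=[0,3,5,5,0,5](1)
Move 4: P2 pit5 -> P1=[7,6,2,7,6,3](0) P2=[0,3,5,5,0,0](2)
Move 5: P2 pit2 -> P1=[8,6,2,7,6,3](0) P2=[0,3,0,6,1,1](3)
Move 6: P1 pit3 -> P1=[8,6,2,0,7,4](1) P2=[1,4,1,7,1,1](3)
Move 7: P1 pit2 -> P1=[8,6,0,1,8,4](1) P2=[1,4,1,7,1,1](3)
Move 8: P1 pit3 -> P1=[8,6,0,0,9,4](1) P2=[1,4,1,7,1,1](3)

Answer: 1 3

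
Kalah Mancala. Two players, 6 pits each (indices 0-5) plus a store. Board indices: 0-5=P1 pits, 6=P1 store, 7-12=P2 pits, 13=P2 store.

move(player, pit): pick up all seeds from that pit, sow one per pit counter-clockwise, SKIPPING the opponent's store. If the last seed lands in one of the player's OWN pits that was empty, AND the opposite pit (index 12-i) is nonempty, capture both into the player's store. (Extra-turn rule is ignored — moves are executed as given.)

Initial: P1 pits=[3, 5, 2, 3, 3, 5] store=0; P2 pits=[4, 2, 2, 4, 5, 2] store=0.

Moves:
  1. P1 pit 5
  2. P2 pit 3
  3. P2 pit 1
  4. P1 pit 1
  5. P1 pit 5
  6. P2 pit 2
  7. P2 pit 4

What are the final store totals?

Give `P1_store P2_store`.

Answer: 3 3

Derivation:
Move 1: P1 pit5 -> P1=[3,5,2,3,3,0](1) P2=[5,3,3,5,5,2](0)
Move 2: P2 pit3 -> P1=[4,6,2,3,3,0](1) P2=[5,3,3,0,6,3](1)
Move 3: P2 pit1 -> P1=[4,6,2,3,3,0](1) P2=[5,0,4,1,7,3](1)
Move 4: P1 pit1 -> P1=[4,0,3,4,4,1](2) P2=[6,0,4,1,7,3](1)
Move 5: P1 pit5 -> P1=[4,0,3,4,4,0](3) P2=[6,0,4,1,7,3](1)
Move 6: P2 pit2 -> P1=[4,0,3,4,4,0](3) P2=[6,0,0,2,8,4](2)
Move 7: P2 pit4 -> P1=[5,1,4,5,5,1](3) P2=[6,0,0,2,0,5](3)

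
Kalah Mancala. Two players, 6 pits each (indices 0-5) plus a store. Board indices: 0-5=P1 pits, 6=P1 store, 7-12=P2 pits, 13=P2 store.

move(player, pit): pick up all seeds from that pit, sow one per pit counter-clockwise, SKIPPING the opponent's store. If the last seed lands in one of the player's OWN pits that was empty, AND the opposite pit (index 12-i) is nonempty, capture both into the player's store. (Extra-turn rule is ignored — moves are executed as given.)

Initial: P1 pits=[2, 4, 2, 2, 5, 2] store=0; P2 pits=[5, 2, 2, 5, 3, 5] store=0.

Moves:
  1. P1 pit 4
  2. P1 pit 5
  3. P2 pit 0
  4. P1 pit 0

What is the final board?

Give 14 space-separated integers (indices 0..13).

Move 1: P1 pit4 -> P1=[2,4,2,2,0,3](1) P2=[6,3,3,5,3,5](0)
Move 2: P1 pit5 -> P1=[2,4,2,2,0,0](2) P2=[7,4,3,5,3,5](0)
Move 3: P2 pit0 -> P1=[3,4,2,2,0,0](2) P2=[0,5,4,6,4,6](1)
Move 4: P1 pit0 -> P1=[0,5,3,3,0,0](2) P2=[0,5,4,6,4,6](1)

Answer: 0 5 3 3 0 0 2 0 5 4 6 4 6 1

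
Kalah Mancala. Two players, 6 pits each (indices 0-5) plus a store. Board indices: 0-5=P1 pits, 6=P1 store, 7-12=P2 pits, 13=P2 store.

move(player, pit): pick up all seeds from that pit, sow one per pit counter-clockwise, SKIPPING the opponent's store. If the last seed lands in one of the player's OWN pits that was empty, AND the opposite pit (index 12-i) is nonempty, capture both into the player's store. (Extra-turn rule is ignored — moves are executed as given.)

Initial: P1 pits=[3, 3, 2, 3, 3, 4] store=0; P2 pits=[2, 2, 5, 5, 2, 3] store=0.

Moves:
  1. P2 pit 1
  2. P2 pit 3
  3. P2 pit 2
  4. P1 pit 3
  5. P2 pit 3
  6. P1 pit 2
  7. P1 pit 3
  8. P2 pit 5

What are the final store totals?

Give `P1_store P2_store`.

Move 1: P2 pit1 -> P1=[3,3,2,3,3,4](0) P2=[2,0,6,6,2,3](0)
Move 2: P2 pit3 -> P1=[4,4,3,3,3,4](0) P2=[2,0,6,0,3,4](1)
Move 3: P2 pit2 -> P1=[5,5,3,3,3,4](0) P2=[2,0,0,1,4,5](2)
Move 4: P1 pit3 -> P1=[5,5,3,0,4,5](1) P2=[2,0,0,1,4,5](2)
Move 5: P2 pit3 -> P1=[5,5,3,0,4,5](1) P2=[2,0,0,0,5,5](2)
Move 6: P1 pit2 -> P1=[5,5,0,1,5,6](1) P2=[2,0,0,0,5,5](2)
Move 7: P1 pit3 -> P1=[5,5,0,0,6,6](1) P2=[2,0,0,0,5,5](2)
Move 8: P2 pit5 -> P1=[6,6,1,1,6,6](1) P2=[2,0,0,0,5,0](3)

Answer: 1 3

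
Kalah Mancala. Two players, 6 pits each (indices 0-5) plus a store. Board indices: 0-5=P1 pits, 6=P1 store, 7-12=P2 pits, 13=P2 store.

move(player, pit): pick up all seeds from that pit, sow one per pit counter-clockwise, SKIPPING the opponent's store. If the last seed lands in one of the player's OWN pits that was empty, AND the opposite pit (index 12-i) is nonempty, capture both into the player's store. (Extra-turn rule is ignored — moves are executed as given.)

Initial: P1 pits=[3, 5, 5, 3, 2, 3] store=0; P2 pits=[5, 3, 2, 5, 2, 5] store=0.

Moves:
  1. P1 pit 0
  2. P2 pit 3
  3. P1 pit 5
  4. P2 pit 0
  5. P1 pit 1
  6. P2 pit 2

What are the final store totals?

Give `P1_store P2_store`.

Answer: 2 2

Derivation:
Move 1: P1 pit0 -> P1=[0,6,6,4,2,3](0) P2=[5,3,2,5,2,5](0)
Move 2: P2 pit3 -> P1=[1,7,6,4,2,3](0) P2=[5,3,2,0,3,6](1)
Move 3: P1 pit5 -> P1=[1,7,6,4,2,0](1) P2=[6,4,2,0,3,6](1)
Move 4: P2 pit0 -> P1=[1,7,6,4,2,0](1) P2=[0,5,3,1,4,7](2)
Move 5: P1 pit1 -> P1=[1,0,7,5,3,1](2) P2=[1,6,3,1,4,7](2)
Move 6: P2 pit2 -> P1=[1,0,7,5,3,1](2) P2=[1,6,0,2,5,8](2)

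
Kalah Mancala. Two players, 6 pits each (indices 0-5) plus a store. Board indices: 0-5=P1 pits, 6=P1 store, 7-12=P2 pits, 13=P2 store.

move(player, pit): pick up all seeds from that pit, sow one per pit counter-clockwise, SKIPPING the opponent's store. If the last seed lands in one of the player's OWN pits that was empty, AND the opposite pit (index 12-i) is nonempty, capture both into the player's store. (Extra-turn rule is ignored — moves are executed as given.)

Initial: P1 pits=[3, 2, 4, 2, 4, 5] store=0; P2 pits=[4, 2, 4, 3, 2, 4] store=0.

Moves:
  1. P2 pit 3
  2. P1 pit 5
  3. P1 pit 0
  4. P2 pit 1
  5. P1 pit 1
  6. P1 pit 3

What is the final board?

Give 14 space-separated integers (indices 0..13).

Answer: 0 0 6 0 6 1 2 6 0 6 2 4 5 1

Derivation:
Move 1: P2 pit3 -> P1=[3,2,4,2,4,5](0) P2=[4,2,4,0,3,5](1)
Move 2: P1 pit5 -> P1=[3,2,4,2,4,0](1) P2=[5,3,5,1,3,5](1)
Move 3: P1 pit0 -> P1=[0,3,5,3,4,0](1) P2=[5,3,5,1,3,5](1)
Move 4: P2 pit1 -> P1=[0,3,5,3,4,0](1) P2=[5,0,6,2,4,5](1)
Move 5: P1 pit1 -> P1=[0,0,6,4,5,0](1) P2=[5,0,6,2,4,5](1)
Move 6: P1 pit3 -> P1=[0,0,6,0,6,1](2) P2=[6,0,6,2,4,5](1)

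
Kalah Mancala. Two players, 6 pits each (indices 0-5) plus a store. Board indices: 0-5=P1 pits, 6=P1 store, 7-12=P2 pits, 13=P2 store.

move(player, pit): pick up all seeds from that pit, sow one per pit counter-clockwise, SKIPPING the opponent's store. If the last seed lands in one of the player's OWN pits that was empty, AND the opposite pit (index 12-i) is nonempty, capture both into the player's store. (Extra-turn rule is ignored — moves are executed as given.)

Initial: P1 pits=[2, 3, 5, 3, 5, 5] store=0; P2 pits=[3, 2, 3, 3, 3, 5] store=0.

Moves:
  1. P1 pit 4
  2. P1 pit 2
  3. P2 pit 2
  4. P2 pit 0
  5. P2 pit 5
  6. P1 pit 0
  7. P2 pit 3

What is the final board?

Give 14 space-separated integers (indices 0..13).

Answer: 1 6 2 6 2 8 2 0 4 1 0 6 1 3

Derivation:
Move 1: P1 pit4 -> P1=[2,3,5,3,0,6](1) P2=[4,3,4,3,3,5](0)
Move 2: P1 pit2 -> P1=[2,3,0,4,1,7](2) P2=[5,3,4,3,3,5](0)
Move 3: P2 pit2 -> P1=[2,3,0,4,1,7](2) P2=[5,3,0,4,4,6](1)
Move 4: P2 pit0 -> P1=[2,3,0,4,1,7](2) P2=[0,4,1,5,5,7](1)
Move 5: P2 pit5 -> P1=[3,4,1,5,2,8](2) P2=[0,4,1,5,5,0](2)
Move 6: P1 pit0 -> P1=[0,5,2,6,2,8](2) P2=[0,4,1,5,5,0](2)
Move 7: P2 pit3 -> P1=[1,6,2,6,2,8](2) P2=[0,4,1,0,6,1](3)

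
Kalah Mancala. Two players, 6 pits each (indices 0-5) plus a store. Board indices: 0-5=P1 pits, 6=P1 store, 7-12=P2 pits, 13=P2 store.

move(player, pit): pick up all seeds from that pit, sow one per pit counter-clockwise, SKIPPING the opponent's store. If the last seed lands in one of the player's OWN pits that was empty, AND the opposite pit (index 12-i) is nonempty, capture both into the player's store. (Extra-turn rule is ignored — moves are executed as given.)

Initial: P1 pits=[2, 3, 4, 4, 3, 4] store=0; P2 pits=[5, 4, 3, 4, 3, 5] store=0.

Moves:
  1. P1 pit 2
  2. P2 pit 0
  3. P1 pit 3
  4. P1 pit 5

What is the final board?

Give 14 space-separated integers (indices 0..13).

Answer: 2 3 0 0 5 0 3 2 7 5 6 5 6 0

Derivation:
Move 1: P1 pit2 -> P1=[2,3,0,5,4,5](1) P2=[5,4,3,4,3,5](0)
Move 2: P2 pit0 -> P1=[2,3,0,5,4,5](1) P2=[0,5,4,5,4,6](0)
Move 3: P1 pit3 -> P1=[2,3,0,0,5,6](2) P2=[1,6,4,5,4,6](0)
Move 4: P1 pit5 -> P1=[2,3,0,0,5,0](3) P2=[2,7,5,6,5,6](0)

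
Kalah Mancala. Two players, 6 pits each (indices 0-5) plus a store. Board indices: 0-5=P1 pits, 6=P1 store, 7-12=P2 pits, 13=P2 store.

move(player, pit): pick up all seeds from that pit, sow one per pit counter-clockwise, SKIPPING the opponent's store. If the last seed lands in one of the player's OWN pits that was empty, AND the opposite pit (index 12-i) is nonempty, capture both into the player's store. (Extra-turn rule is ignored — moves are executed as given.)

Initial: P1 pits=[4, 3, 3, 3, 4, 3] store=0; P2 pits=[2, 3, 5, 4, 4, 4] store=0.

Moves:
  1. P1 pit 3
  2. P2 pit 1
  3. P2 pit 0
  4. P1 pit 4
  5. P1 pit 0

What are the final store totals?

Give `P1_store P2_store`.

Answer: 5 0

Derivation:
Move 1: P1 pit3 -> P1=[4,3,3,0,5,4](1) P2=[2,3,5,4,4,4](0)
Move 2: P2 pit1 -> P1=[4,3,3,0,5,4](1) P2=[2,0,6,5,5,4](0)
Move 3: P2 pit0 -> P1=[4,3,3,0,5,4](1) P2=[0,1,7,5,5,4](0)
Move 4: P1 pit4 -> P1=[4,3,3,0,0,5](2) P2=[1,2,8,5,5,4](0)
Move 5: P1 pit0 -> P1=[0,4,4,1,0,5](5) P2=[1,0,8,5,5,4](0)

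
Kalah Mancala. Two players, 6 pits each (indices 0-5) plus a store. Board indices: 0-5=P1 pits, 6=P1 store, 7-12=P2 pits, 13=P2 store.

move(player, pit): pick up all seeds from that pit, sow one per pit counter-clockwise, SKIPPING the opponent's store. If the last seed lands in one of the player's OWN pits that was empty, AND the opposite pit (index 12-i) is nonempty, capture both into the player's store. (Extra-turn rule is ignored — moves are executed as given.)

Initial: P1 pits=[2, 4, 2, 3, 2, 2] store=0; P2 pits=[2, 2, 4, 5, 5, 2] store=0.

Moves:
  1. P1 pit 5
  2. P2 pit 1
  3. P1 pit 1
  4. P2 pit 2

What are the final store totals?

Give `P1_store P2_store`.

Answer: 5 1

Derivation:
Move 1: P1 pit5 -> P1=[2,4,2,3,2,0](1) P2=[3,2,4,5,5,2](0)
Move 2: P2 pit1 -> P1=[2,4,2,3,2,0](1) P2=[3,0,5,6,5,2](0)
Move 3: P1 pit1 -> P1=[2,0,3,4,3,0](5) P2=[0,0,5,6,5,2](0)
Move 4: P2 pit2 -> P1=[3,0,3,4,3,0](5) P2=[0,0,0,7,6,3](1)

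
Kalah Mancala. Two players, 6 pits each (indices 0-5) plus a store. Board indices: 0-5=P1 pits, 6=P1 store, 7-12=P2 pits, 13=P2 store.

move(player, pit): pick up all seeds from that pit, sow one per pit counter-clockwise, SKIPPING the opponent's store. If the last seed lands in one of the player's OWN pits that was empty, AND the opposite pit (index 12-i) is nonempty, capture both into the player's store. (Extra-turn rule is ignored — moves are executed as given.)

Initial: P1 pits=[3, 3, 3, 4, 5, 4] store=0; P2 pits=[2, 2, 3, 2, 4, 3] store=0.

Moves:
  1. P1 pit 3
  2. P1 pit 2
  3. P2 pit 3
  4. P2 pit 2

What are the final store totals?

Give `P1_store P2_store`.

Answer: 1 0

Derivation:
Move 1: P1 pit3 -> P1=[3,3,3,0,6,5](1) P2=[3,2,3,2,4,3](0)
Move 2: P1 pit2 -> P1=[3,3,0,1,7,6](1) P2=[3,2,3,2,4,3](0)
Move 3: P2 pit3 -> P1=[3,3,0,1,7,6](1) P2=[3,2,3,0,5,4](0)
Move 4: P2 pit2 -> P1=[3,3,0,1,7,6](1) P2=[3,2,0,1,6,5](0)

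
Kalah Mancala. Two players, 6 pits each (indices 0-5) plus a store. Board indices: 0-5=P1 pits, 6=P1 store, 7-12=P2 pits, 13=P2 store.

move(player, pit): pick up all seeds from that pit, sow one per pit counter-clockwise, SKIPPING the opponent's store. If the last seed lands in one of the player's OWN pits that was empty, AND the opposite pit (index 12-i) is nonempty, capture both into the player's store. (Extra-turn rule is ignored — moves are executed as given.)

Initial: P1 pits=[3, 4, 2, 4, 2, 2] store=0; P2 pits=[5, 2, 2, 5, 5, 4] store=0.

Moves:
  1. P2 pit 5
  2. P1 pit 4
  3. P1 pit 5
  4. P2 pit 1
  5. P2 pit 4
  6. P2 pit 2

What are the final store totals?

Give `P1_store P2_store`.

Move 1: P2 pit5 -> P1=[4,5,3,4,2,2](0) P2=[5,2,2,5,5,0](1)
Move 2: P1 pit4 -> P1=[4,5,3,4,0,3](1) P2=[5,2,2,5,5,0](1)
Move 3: P1 pit5 -> P1=[4,5,3,4,0,0](2) P2=[6,3,2,5,5,0](1)
Move 4: P2 pit1 -> P1=[4,5,3,4,0,0](2) P2=[6,0,3,6,6,0](1)
Move 5: P2 pit4 -> P1=[5,6,4,5,0,0](2) P2=[6,0,3,6,0,1](2)
Move 6: P2 pit2 -> P1=[5,6,4,5,0,0](2) P2=[6,0,0,7,1,2](2)

Answer: 2 2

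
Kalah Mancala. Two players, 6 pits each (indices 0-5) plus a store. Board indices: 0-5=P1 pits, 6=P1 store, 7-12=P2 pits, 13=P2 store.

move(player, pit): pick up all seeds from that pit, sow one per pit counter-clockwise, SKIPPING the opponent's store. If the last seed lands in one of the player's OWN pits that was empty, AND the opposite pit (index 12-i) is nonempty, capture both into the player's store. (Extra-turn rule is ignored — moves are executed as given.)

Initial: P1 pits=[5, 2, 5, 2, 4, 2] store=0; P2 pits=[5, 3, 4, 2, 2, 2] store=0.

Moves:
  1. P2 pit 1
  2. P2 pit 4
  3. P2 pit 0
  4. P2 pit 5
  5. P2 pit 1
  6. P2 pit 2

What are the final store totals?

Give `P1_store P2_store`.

Answer: 0 3

Derivation:
Move 1: P2 pit1 -> P1=[5,2,5,2,4,2](0) P2=[5,0,5,3,3,2](0)
Move 2: P2 pit4 -> P1=[6,2,5,2,4,2](0) P2=[5,0,5,3,0,3](1)
Move 3: P2 pit0 -> P1=[6,2,5,2,4,2](0) P2=[0,1,6,4,1,4](1)
Move 4: P2 pit5 -> P1=[7,3,6,2,4,2](0) P2=[0,1,6,4,1,0](2)
Move 5: P2 pit1 -> P1=[7,3,6,2,4,2](0) P2=[0,0,7,4,1,0](2)
Move 6: P2 pit2 -> P1=[8,4,7,2,4,2](0) P2=[0,0,0,5,2,1](3)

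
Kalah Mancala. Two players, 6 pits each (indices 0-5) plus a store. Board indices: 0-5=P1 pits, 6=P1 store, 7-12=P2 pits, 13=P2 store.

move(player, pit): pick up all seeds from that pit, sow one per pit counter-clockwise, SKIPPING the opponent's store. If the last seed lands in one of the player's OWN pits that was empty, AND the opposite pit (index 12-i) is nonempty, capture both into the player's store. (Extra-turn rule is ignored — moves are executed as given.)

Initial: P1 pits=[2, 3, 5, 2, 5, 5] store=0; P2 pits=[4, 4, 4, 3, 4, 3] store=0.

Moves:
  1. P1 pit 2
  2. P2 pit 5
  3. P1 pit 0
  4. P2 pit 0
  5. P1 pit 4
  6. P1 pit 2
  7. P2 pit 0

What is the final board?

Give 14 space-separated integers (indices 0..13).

Move 1: P1 pit2 -> P1=[2,3,0,3,6,6](1) P2=[5,4,4,3,4,3](0)
Move 2: P2 pit5 -> P1=[3,4,0,3,6,6](1) P2=[5,4,4,3,4,0](1)
Move 3: P1 pit0 -> P1=[0,5,1,4,6,6](1) P2=[5,4,4,3,4,0](1)
Move 4: P2 pit0 -> P1=[0,5,1,4,6,6](1) P2=[0,5,5,4,5,1](1)
Move 5: P1 pit4 -> P1=[0,5,1,4,0,7](2) P2=[1,6,6,5,5,1](1)
Move 6: P1 pit2 -> P1=[0,5,0,5,0,7](2) P2=[1,6,6,5,5,1](1)
Move 7: P2 pit0 -> P1=[0,5,0,5,0,7](2) P2=[0,7,6,5,5,1](1)

Answer: 0 5 0 5 0 7 2 0 7 6 5 5 1 1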